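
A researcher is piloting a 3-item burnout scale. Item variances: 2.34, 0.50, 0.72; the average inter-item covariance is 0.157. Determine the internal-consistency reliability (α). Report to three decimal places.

Σσᵢ² = 2.34 + 0.50 + 0.72 = 3.56
Sum of the 3 distinct covariances = 3 × 0.157 = 0.471
σ²_T = Σσᵢ² + 2·Σcov = 3.56 + 2 × 0.471 = 4.502
α = (3/2)·(1 − 3.56/4.502) = 0.314

α = 0.314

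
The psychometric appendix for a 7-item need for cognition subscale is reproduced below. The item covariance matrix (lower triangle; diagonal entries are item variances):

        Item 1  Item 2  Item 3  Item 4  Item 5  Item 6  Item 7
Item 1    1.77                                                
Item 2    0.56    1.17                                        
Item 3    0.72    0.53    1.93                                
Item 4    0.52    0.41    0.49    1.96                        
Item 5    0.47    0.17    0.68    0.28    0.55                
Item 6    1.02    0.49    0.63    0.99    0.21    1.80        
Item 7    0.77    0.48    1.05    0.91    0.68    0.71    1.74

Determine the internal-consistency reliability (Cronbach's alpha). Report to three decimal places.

Cronbach's alpha = 0.817

ΣVar(i) = 1.77 + 1.17 + 1.93 + 1.96 + 0.55 + 1.80 + 1.74 = 10.92
Sum of the distinct covariances = 12.77
Var(T) = 10.92 + 2 × 12.77 = 36.46
α = (k/(k−1))·(1 − ΣVar(i)/Var(T)) = (7/6)·(1 − 10.92/36.46) = 0.817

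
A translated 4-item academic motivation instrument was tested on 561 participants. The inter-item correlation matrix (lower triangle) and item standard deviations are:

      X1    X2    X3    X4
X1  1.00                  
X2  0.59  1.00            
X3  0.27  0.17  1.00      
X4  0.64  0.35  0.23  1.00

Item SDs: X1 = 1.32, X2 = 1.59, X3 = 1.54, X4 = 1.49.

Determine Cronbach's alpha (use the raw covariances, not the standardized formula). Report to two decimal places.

α = 0.69

Σσ²ᵢ = 1.32² + 1.59² + 1.54² + 1.49² = 8.8622
Covariances σ_ij = r_ij · s_i · s_j:
  σ(X1,X2) = 0.59 × 1.32 × 1.59 = 1.2383
  σ(X1,X3) = 0.27 × 1.32 × 1.54 = 0.5489
  σ(X1,X4) = 0.64 × 1.32 × 1.49 = 1.2588
  σ(X2,X3) = 0.17 × 1.59 × 1.54 = 0.4163
  σ(X2,X4) = 0.35 × 1.59 × 1.49 = 0.8292
  σ(X3,X4) = 0.23 × 1.54 × 1.49 = 0.5278
σ²_T = Σσ²ᵢ + 2·Σσ_ij = 8.8622 + 2 × 4.8193 = 18.5008
α = (4/3)·(1 − 8.8622/18.5008) = 0.69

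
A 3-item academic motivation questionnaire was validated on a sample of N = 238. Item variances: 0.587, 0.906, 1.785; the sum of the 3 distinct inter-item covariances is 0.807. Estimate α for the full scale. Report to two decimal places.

α = 0.49

Σσᵢ² = 0.587 + 0.906 + 1.785 = 3.278
Sum of distinct covariances = 0.807
total variance = Σσᵢ² + 2·Σcov = 3.278 + 2 × 0.807 = 4.892
α = (3/2)·(1 − 3.278/4.892) = 0.49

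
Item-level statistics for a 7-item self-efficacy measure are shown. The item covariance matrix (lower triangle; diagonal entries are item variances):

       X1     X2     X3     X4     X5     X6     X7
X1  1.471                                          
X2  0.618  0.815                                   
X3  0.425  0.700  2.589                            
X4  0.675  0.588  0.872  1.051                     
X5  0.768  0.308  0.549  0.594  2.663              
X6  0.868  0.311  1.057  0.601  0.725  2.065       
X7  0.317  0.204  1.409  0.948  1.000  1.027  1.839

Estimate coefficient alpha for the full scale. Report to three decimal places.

ΣVar(i) = 1.471 + 0.815 + 2.589 + 1.051 + 2.663 + 2.065 + 1.839 = 12.493
Σ_{i<j} σ_ij = 14.564
σ²_T = 12.493 + 2 × 14.564 = 41.621
α = (k/(k−1))·(1 − ΣVar(i)/σ²_T) = (7/6)·(1 − 12.493/41.621) = 0.816

coefficient alpha = 0.816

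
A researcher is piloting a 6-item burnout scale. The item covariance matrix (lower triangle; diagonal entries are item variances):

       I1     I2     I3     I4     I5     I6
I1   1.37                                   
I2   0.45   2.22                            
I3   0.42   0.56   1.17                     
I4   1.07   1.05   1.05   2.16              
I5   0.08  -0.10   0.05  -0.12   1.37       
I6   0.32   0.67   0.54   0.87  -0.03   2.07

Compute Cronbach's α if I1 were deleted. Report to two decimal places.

Cronbach's α = 0.63

Remaining items: I2, I3, I4, I5, I6 (k = 5).
Σσᵢ² = 2.22 + 1.17 + 2.16 + 1.37 + 2.07 = 8.99
σ²_T = 8.99 + 2 × 4.54 = 18.07
α (item deleted) = (5/4)·(1 − 8.99/18.07) = 0.63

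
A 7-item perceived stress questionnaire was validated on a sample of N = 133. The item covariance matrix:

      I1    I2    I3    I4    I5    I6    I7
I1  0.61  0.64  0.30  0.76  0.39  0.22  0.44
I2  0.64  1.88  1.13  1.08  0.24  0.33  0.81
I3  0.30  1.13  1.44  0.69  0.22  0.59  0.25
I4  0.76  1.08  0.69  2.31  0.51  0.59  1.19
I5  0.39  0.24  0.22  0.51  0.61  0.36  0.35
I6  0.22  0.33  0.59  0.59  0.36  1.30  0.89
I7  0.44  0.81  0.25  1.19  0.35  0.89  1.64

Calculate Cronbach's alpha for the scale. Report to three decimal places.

sum of item variances = 0.61 + 1.88 + 1.44 + 2.31 + 0.61 + 1.30 + 1.64 = 9.79
Sum of the distinct covariances = 11.98
Var(T) = 9.79 + 2 × 11.98 = 33.75
α = (k/(k−1))·(1 − sum of item variances/Var(T)) = (7/6)·(1 − 9.79/33.75) = 0.828

Cronbach's alpha = 0.828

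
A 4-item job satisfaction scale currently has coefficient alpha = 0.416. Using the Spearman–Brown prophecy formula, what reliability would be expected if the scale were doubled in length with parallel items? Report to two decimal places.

predicted reliability = 0.59

Length factor m = 2
α' = m·α / (1 + (m−1)·α)
   = 2 × 0.416 / (1 + (2 − 1) × 0.416)
   = 0.8320 / 1.4160 = 0.59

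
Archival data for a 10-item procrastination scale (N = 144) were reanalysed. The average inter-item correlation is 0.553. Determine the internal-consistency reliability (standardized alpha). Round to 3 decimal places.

α = 0.925

Standardized α = k·r̄ / (1 + (k−1)·r̄) = 10 × 0.553 / (1 + 9 × 0.553)
  = 5.5300 / 5.9770 = 0.925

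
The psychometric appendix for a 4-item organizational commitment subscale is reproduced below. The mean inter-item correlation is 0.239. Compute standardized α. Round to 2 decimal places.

standardized α = 0.56

Standardized α = k·r̄ / (1 + (k−1)·r̄) = 4 × 0.239 / (1 + 3 × 0.239)
  = 0.9560 / 1.7170 = 0.56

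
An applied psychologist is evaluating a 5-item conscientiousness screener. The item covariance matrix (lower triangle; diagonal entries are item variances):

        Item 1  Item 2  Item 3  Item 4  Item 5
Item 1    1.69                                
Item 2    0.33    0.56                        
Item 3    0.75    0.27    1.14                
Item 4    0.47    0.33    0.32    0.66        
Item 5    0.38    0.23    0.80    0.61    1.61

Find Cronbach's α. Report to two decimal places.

ΣVar(i) = 1.69 + 0.56 + 1.14 + 0.66 + 1.61 = 5.66
Sum of the distinct covariances = 4.49
Var(T) = 5.66 + 2 × 4.49 = 14.64
α = (k/(k−1))·(1 − ΣVar(i)/Var(T)) = (5/4)·(1 − 5.66/14.64) = 0.77

Cronbach's α = 0.77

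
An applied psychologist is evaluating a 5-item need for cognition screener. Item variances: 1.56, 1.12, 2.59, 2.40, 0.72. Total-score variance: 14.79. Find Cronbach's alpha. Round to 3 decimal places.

ΣVar(i) = 1.56 + 1.12 + 2.59 + 2.40 + 0.72 = 8.39
α = (k/(k−1))·(1 − ΣVar(i)/σ²_total) = (5/4)·(1 − 8.39/14.79) = 0.541

Cronbach's alpha = 0.541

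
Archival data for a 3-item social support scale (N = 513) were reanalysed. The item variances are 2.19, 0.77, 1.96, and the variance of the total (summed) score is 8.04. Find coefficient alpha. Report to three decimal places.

α = 0.582

Σσᵢ² = 2.19 + 0.77 + 1.96 = 4.92
α = (k/(k−1))·(1 − Σσᵢ²/total variance) = (3/2)·(1 − 4.92/8.04) = 0.582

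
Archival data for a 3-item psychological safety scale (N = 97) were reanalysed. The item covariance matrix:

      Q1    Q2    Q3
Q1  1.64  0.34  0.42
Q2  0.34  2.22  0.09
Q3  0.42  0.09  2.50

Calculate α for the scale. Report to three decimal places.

ΣVar(i) = 1.64 + 2.22 + 2.50 = 6.36
Σ_{i<j} σ_ij = 0.85
σ²_T = 6.36 + 2 × 0.85 = 8.06
α = (k/(k−1))·(1 − ΣVar(i)/σ²_T) = (3/2)·(1 − 6.36/8.06) = 0.316

α = 0.316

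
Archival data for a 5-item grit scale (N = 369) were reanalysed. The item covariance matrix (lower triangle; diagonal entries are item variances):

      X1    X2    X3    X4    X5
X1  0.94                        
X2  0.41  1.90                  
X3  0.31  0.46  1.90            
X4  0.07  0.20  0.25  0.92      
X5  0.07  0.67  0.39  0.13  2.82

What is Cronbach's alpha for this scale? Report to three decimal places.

α = 0.514

ΣVar(i) = 0.94 + 1.90 + 1.90 + 0.92 + 2.82 = 8.48
Sum of the distinct covariances = 2.96
σ²_total = 8.48 + 2 × 2.96 = 14.40
α = (k/(k−1))·(1 − ΣVar(i)/σ²_total) = (5/4)·(1 − 8.48/14.40) = 0.514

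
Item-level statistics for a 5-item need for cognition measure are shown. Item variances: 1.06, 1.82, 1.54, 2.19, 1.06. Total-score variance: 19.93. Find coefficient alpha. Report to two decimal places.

α = 0.77

Σσ²ᵢ = 1.06 + 1.82 + 1.54 + 2.19 + 1.06 = 7.67
α = (k/(k−1))·(1 − Σσ²ᵢ/σ²_total) = (5/4)·(1 − 7.67/19.93) = 0.77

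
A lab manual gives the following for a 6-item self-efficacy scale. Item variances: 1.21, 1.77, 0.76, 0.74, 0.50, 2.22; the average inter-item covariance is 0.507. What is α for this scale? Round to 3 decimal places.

Σσ²ᵢ = 1.21 + 1.77 + 0.76 + 0.74 + 0.50 + 2.22 = 7.20
Sum of the 15 distinct covariances = 15 × 0.507 = 7.605
Var(T) = Σσ²ᵢ + 2·Σcov = 7.20 + 2 × 7.605 = 22.410
α = (6/5)·(1 − 7.20/22.410) = 0.814

α = 0.814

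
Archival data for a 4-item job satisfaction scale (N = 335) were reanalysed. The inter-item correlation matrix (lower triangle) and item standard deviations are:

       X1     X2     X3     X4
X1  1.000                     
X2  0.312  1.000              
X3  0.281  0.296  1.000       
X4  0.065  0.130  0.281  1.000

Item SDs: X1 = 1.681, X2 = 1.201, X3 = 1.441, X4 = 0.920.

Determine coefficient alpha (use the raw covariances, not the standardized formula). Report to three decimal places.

coefficient alpha = 0.539

Σσ²ᵢ = 1.681² + 1.201² + 1.441² + 0.920² = 7.1910
Covariances σ_ij = r_ij · s_i · s_j:
  σ(X1,X2) = 0.312 × 1.681 × 1.201 = 0.6299
  σ(X1,X3) = 0.281 × 1.681 × 1.441 = 0.6807
  σ(X1,X4) = 0.065 × 1.681 × 0.920 = 0.1005
  σ(X2,X3) = 0.296 × 1.201 × 1.441 = 0.5123
  σ(X2,X4) = 0.130 × 1.201 × 0.920 = 0.1436
  σ(X3,X4) = 0.281 × 1.441 × 0.920 = 0.3725
σ²_T = Σσ²ᵢ + 2·Σσ_ij = 7.1910 + 2 × 2.4395 = 12.0700
α = (4/3)·(1 − 7.1910/12.0700) = 0.539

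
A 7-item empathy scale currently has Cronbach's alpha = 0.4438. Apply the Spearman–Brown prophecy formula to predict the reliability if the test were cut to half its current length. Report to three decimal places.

predicted reliability = 0.285

Length factor m = 1/2
α' = m·α / (1 − (1−m)·α)
   = 1/2 × 0.4438 / (1 − (1 − 1/2) × 0.4438)
   = 0.2219 / 0.7781 = 0.285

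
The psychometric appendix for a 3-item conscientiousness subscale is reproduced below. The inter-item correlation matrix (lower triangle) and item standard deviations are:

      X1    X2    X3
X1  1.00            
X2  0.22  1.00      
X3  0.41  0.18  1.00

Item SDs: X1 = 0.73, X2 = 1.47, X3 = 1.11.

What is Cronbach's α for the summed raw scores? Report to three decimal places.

Σσ²ᵢ = 0.73² + 1.47² + 1.11² = 3.9259
Covariances σ_ij = r_ij · s_i · s_j:
  σ(X1,X2) = 0.22 × 0.73 × 1.47 = 0.2361
  σ(X1,X3) = 0.41 × 0.73 × 1.11 = 0.3322
  σ(X2,X3) = 0.18 × 1.47 × 1.11 = 0.2937
σ²_T = Σσ²ᵢ + 2·Σσ_ij = 3.9259 + 2 × 0.8620 = 5.6499
α = (3/2)·(1 − 3.9259/5.6499) = 0.458

α = 0.458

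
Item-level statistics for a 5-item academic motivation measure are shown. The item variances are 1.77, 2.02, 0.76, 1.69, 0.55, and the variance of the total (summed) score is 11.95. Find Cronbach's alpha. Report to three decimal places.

ΣVar(i) = 1.77 + 2.02 + 0.76 + 1.69 + 0.55 = 6.79
α = (k/(k−1))·(1 − ΣVar(i)/σ²_total) = (5/4)·(1 − 6.79/11.95) = 0.540

α = 0.540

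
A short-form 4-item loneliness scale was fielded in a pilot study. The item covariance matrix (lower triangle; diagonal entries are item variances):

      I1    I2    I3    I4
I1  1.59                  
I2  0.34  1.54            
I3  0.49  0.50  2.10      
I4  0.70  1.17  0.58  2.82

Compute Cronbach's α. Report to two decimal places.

sum of item variances = 1.59 + 1.54 + 2.10 + 2.82 = 8.05
Σ_{i<j} σ_ij = 3.78
σ²_total = 8.05 + 2 × 3.78 = 15.61
α = (k/(k−1))·(1 − sum of item variances/σ²_total) = (4/3)·(1 − 8.05/15.61) = 0.65

α = 0.65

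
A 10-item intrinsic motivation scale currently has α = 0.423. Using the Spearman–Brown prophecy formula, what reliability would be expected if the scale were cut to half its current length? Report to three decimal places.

predicted reliability = 0.268

Length factor m = 1/2
α' = m·α / (1 − (1−m)·α)
   = 1/2 × 0.423 / (1 − (1 − 1/2) × 0.423)
   = 0.2115 / 0.7885 = 0.268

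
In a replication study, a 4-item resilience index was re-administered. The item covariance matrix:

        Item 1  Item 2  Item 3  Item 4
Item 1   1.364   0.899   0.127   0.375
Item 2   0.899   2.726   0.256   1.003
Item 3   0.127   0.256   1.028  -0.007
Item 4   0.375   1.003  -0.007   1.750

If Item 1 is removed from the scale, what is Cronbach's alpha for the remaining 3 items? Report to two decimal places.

Remaining items: Item 2, Item 3, Item 4 (k = 3).
sum of item variances = 2.726 + 1.028 + 1.750 = 5.504
Var(T) = 5.504 + 2 × 1.252 = 8.008
α (item deleted) = (3/2)·(1 − 5.504/8.008) = 0.47

α = 0.47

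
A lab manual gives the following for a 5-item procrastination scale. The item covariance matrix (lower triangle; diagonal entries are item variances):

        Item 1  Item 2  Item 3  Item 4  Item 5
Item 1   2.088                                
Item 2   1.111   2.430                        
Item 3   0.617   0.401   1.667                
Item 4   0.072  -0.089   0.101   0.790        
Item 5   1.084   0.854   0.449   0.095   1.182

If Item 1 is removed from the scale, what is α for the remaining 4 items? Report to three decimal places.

Remaining items: Item 2, Item 3, Item 4, Item 5 (k = 4).
sum of item variances = 2.430 + 1.667 + 0.790 + 1.182 = 6.069
σ²_T = 6.069 + 2 × 1.811 = 9.691
α (item deleted) = (4/3)·(1 − 6.069/9.691) = 0.498

α = 0.498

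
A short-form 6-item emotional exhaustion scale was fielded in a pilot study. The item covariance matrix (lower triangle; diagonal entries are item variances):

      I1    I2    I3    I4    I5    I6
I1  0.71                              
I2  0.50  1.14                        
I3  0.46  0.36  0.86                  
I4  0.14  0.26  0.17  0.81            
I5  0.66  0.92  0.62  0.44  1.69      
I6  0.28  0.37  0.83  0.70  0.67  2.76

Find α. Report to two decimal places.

α = 0.78

ΣVar(i) = 0.71 + 1.14 + 0.86 + 0.81 + 1.69 + 2.76 = 7.97
Sum of the distinct covariances = 7.38
σ²_total = 7.97 + 2 × 7.38 = 22.73
α = (k/(k−1))·(1 − ΣVar(i)/σ²_total) = (6/5)·(1 − 7.97/22.73) = 0.78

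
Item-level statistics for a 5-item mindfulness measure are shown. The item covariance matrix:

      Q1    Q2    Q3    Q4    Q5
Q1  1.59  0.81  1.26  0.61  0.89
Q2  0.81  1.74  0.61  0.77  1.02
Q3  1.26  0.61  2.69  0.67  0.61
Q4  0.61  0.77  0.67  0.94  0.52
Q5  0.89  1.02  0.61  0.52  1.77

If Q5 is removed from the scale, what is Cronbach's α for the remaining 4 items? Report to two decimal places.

Remaining items: Q1, Q2, Q3, Q4 (k = 4).
Σσᵢ² = 1.59 + 1.74 + 2.69 + 0.94 = 6.96
Var(T) = 6.96 + 2 × 4.73 = 16.42
α (item deleted) = (4/3)·(1 − 6.96/16.42) = 0.77

Cronbach's α = 0.77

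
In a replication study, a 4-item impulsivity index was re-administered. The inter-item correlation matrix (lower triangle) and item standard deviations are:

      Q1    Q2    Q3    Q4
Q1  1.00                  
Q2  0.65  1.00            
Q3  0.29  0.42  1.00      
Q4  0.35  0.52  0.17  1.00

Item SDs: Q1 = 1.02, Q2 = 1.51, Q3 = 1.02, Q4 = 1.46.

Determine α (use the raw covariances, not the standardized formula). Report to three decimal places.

α = 0.725

Σσ²ᵢ = 1.02² + 1.51² + 1.02² + 1.46² = 6.4925
Covariances σ_ij = r_ij · s_i · s_j:
  σ(Q1,Q2) = 0.65 × 1.02 × 1.51 = 1.0011
  σ(Q1,Q3) = 0.29 × 1.02 × 1.02 = 0.3017
  σ(Q1,Q4) = 0.35 × 1.02 × 1.46 = 0.5212
  σ(Q2,Q3) = 0.42 × 1.51 × 1.02 = 0.6469
  σ(Q2,Q4) = 0.52 × 1.51 × 1.46 = 1.1464
  σ(Q3,Q4) = 0.17 × 1.02 × 1.46 = 0.2532
σ²_T = Σσ²ᵢ + 2·Σσ_ij = 6.4925 + 2 × 3.8705 = 14.2335
α = (4/3)·(1 − 6.4925/14.2335) = 0.725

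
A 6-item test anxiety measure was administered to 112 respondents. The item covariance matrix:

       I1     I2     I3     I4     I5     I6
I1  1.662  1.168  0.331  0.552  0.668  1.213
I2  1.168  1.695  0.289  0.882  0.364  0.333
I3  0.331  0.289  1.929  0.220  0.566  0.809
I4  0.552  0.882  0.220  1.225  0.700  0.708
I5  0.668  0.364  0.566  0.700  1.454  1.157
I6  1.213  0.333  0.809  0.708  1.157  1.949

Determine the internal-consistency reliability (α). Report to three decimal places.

α = 0.801

ΣVar(i) = 1.662 + 1.695 + 1.929 + 1.225 + 1.454 + 1.949 = 9.914
Σ_{i<j} σ_ij = 9.960
σ²_total = 9.914 + 2 × 9.960 = 29.834
α = (k/(k−1))·(1 − ΣVar(i)/σ²_total) = (6/5)·(1 − 9.914/29.834) = 0.801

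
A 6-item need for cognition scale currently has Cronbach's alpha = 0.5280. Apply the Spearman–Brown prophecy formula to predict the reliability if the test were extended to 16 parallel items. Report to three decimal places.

predicted reliability = 0.749

Length factor m = 16/6 = 2.6667
α' = m·α / (1 + (m−1)·α)
   = 16/6 × 0.5280 / (1 + (16/6 − 1) × 0.5280)
   = 1.4080 / 1.8800 = 0.749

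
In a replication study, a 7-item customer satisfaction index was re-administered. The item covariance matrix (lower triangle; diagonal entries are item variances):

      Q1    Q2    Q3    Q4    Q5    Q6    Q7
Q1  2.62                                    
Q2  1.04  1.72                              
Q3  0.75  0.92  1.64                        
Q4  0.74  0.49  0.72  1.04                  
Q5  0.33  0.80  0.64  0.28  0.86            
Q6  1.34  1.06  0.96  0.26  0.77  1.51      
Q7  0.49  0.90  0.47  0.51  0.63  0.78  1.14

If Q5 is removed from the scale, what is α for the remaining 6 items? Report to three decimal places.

α = 0.843

Remaining items: Q1, Q2, Q3, Q4, Q6, Q7 (k = 6).
Σσ²ᵢ = 2.62 + 1.72 + 1.64 + 1.04 + 1.51 + 1.14 = 9.67
Var(T) = 9.67 + 2 × 11.43 = 32.53
α (item deleted) = (6/5)·(1 − 9.67/32.53) = 0.843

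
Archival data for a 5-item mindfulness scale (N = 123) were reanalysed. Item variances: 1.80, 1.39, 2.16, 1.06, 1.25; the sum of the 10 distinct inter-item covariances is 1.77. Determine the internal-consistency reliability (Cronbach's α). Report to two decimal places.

Σσᵢ² = 1.80 + 1.39 + 2.16 + 1.06 + 1.25 = 7.66
Sum of distinct covariances = 1.77
Var(T) = Σσᵢ² + 2·Σcov = 7.66 + 2 × 1.77 = 11.20
α = (5/4)·(1 − 7.66/11.20) = 0.40

Cronbach's α = 0.40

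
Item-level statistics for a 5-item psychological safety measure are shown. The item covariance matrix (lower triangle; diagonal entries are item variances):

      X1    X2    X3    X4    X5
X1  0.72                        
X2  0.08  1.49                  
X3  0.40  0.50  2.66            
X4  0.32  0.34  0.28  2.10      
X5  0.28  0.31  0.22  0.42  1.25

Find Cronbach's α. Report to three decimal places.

Σσᵢ² = 0.72 + 1.49 + 2.66 + 2.10 + 1.25 = 8.22
Σ_{i<j} σ_ij = 3.15
σ²_total = 8.22 + 2 × 3.15 = 14.52
α = (k/(k−1))·(1 − Σσᵢ²/σ²_total) = (5/4)·(1 − 8.22/14.52) = 0.542

α = 0.542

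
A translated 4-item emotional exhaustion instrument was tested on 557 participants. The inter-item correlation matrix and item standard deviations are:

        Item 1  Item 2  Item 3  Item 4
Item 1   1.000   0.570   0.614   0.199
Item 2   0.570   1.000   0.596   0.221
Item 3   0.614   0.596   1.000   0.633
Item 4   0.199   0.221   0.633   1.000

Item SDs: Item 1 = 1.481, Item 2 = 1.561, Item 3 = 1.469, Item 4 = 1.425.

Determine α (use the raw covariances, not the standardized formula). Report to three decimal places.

α = 0.782

Σσ²ᵢ = 1.481² + 1.561² + 1.469² + 1.425² = 8.8187
Covariances σ_ij = r_ij · s_i · s_j:
  σ(Item 1,Item 2) = 0.570 × 1.481 × 1.561 = 1.3177
  σ(Item 1,Item 3) = 0.614 × 1.481 × 1.469 = 1.3358
  σ(Item 1,Item 4) = 0.199 × 1.481 × 1.425 = 0.4200
  σ(Item 2,Item 3) = 0.596 × 1.561 × 1.469 = 1.3667
  σ(Item 2,Item 4) = 0.221 × 1.561 × 1.425 = 0.4916
  σ(Item 3,Item 4) = 0.633 × 1.469 × 1.425 = 1.3251
σ²_T = Σσ²ᵢ + 2·Σσ_ij = 8.8187 + 2 × 6.2569 = 21.3325
α = (4/3)·(1 − 8.8187/21.3325) = 0.782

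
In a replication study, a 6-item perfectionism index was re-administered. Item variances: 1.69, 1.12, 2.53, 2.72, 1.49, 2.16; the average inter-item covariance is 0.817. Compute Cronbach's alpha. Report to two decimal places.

α = 0.81

Σσᵢ² = 1.69 + 1.12 + 2.53 + 2.72 + 1.49 + 2.16 = 11.71
Sum of the 15 distinct covariances = 15 × 0.817 = 12.255
Var(T) = Σσᵢ² + 2·Σcov = 11.71 + 2 × 12.255 = 36.220
α = (6/5)·(1 − 11.71/36.220) = 0.81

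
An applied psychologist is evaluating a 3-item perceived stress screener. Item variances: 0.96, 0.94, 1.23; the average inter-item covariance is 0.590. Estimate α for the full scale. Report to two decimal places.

α = 0.80

Σσᵢ² = 0.96 + 0.94 + 1.23 = 3.13
Sum of the 3 distinct covariances = 3 × 0.590 = 1.770
σ²_T = Σσᵢ² + 2·Σcov = 3.13 + 2 × 1.770 = 6.670
α = (3/2)·(1 − 3.13/6.670) = 0.80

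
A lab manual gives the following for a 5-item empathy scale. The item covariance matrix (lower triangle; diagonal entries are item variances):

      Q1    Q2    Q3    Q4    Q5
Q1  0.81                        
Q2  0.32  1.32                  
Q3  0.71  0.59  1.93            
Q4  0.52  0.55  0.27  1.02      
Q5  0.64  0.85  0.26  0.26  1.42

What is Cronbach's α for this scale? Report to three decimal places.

ΣVar(i) = 0.81 + 1.32 + 1.93 + 1.02 + 1.42 = 6.50
Sum of off-diagonal covariances = 4.97
σ²_total = 6.50 + 2 × 4.97 = 16.44
α = (k/(k−1))·(1 − ΣVar(i)/σ²_total) = (5/4)·(1 − 6.50/16.44) = 0.756

Cronbach's α = 0.756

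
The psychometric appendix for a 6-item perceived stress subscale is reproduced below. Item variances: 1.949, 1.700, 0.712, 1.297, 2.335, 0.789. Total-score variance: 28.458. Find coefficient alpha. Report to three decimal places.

coefficient alpha = 0.830

sum of item variances = 1.949 + 1.700 + 0.712 + 1.297 + 2.335 + 0.789 = 8.782
α = (k/(k−1))·(1 − sum of item variances/Var(T)) = (6/5)·(1 − 8.782/28.458) = 0.830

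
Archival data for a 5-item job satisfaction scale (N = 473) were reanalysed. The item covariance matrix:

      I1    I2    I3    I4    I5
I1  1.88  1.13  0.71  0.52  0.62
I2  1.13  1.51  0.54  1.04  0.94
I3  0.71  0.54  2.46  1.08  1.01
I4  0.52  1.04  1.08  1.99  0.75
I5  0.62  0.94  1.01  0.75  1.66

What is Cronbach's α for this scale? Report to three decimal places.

Cronbach's α = 0.796

sum of item variances = 1.88 + 1.51 + 2.46 + 1.99 + 1.66 = 9.50
Sum of off-diagonal covariances = 8.34
σ²_total = 9.50 + 2 × 8.34 = 26.18
α = (k/(k−1))·(1 − sum of item variances/σ²_total) = (5/4)·(1 − 9.50/26.18) = 0.796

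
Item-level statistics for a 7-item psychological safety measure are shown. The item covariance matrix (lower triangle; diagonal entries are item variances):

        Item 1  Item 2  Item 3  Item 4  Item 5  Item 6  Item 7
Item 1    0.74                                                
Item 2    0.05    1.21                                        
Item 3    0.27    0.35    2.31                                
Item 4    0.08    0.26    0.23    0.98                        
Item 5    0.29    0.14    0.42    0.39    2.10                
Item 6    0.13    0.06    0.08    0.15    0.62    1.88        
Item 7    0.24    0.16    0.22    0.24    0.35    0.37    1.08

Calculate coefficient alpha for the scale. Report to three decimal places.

sum of item variances = 0.74 + 1.21 + 2.31 + 0.98 + 2.10 + 1.88 + 1.08 = 10.30
Σ_{i<j} σ_ij = 5.10
Var(T) = 10.30 + 2 × 5.10 = 20.50
α = (k/(k−1))·(1 − sum of item variances/Var(T)) = (7/6)·(1 − 10.30/20.50) = 0.580

α = 0.580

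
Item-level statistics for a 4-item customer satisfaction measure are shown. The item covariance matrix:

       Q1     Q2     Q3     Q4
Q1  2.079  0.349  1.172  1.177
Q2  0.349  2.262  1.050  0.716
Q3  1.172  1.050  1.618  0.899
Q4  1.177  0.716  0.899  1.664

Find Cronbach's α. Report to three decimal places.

Σσᵢ² = 2.079 + 2.262 + 1.618 + 1.664 = 7.623
Sum of off-diagonal covariances = 5.363
σ²_T = 7.623 + 2 × 5.363 = 18.349
α = (k/(k−1))·(1 − Σσᵢ²/σ²_T) = (4/3)·(1 − 7.623/18.349) = 0.779

α = 0.779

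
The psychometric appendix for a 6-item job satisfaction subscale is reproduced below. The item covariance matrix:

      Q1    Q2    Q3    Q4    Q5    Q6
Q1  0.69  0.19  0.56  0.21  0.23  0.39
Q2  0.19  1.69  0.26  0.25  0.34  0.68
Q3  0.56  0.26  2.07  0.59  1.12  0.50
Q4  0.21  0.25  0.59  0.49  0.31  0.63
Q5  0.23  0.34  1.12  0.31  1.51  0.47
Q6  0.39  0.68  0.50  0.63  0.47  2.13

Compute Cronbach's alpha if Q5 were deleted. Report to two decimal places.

Cronbach's alpha = 0.68

Remaining items: Q1, Q2, Q3, Q4, Q6 (k = 5).
ΣVar(i) = 0.69 + 1.69 + 2.07 + 0.49 + 2.13 = 7.07
σ²_total = 7.07 + 2 × 4.26 = 15.59
α (item deleted) = (5/4)·(1 − 7.07/15.59) = 0.68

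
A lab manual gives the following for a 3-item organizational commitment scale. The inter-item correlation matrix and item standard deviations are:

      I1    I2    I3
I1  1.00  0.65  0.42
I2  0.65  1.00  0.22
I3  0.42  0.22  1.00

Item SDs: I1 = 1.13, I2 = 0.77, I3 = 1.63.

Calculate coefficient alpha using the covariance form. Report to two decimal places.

Σσ²ᵢ = 1.13² + 0.77² + 1.63² = 4.5267
Covariances σ_ij = r_ij · s_i · s_j:
  σ(I1,I2) = 0.65 × 1.13 × 0.77 = 0.5656
  σ(I1,I3) = 0.42 × 1.13 × 1.63 = 0.7736
  σ(I2,I3) = 0.22 × 0.77 × 1.63 = 0.2761
σ²_T = Σσ²ᵢ + 2·Σσ_ij = 4.5267 + 2 × 1.6153 = 7.7573
α = (3/2)·(1 − 4.5267/7.7573) = 0.62

α = 0.62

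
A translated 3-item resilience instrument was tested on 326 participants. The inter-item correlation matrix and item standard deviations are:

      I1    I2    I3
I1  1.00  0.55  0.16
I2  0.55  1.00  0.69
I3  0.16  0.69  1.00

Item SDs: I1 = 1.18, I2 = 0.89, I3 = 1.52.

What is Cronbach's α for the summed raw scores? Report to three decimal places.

Cronbach's α = 0.667

Σσ²ᵢ = 1.18² + 0.89² + 1.52² = 4.4949
Covariances σ_ij = r_ij · s_i · s_j:
  σ(I1,I2) = 0.55 × 1.18 × 0.89 = 0.5776
  σ(I1,I3) = 0.16 × 1.18 × 1.52 = 0.2870
  σ(I2,I3) = 0.69 × 0.89 × 1.52 = 0.9334
σ²_T = Σσ²ᵢ + 2·Σσ_ij = 4.4949 + 2 × 1.7980 = 8.0909
α = (3/2)·(1 − 4.4949/8.0909) = 0.667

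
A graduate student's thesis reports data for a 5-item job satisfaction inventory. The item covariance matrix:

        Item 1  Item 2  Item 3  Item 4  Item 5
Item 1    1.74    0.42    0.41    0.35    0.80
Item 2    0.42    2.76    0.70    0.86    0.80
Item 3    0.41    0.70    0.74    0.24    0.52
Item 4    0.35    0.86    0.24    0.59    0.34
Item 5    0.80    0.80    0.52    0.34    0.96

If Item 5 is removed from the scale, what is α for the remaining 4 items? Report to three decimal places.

Remaining items: Item 1, Item 2, Item 3, Item 4 (k = 4).
sum of item variances = 1.74 + 2.76 + 0.74 + 0.59 = 5.83
σ²_T = 5.83 + 2 × 2.98 = 11.79
α (item deleted) = (4/3)·(1 − 5.83/11.79) = 0.674

α = 0.674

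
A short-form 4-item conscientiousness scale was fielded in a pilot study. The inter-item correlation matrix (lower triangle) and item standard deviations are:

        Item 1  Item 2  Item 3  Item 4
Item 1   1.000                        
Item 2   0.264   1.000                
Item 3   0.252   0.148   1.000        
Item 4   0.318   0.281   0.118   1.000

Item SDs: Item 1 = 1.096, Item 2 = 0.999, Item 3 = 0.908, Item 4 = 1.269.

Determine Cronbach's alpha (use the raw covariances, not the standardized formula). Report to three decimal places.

Σσ²ᵢ = 1.096² + 0.999² + 0.908² + 1.269² = 4.6340
Covariances σ_ij = r_ij · s_i · s_j:
  σ(Item 1,Item 2) = 0.264 × 1.096 × 0.999 = 0.2891
  σ(Item 1,Item 3) = 0.252 × 1.096 × 0.908 = 0.2508
  σ(Item 1,Item 4) = 0.318 × 1.096 × 1.269 = 0.4423
  σ(Item 2,Item 3) = 0.148 × 0.999 × 0.908 = 0.1342
  σ(Item 2,Item 4) = 0.281 × 0.999 × 1.269 = 0.3562
  σ(Item 3,Item 4) = 0.118 × 0.908 × 1.269 = 0.1360
σ²_T = Σσ²ᵢ + 2·Σσ_ij = 4.6340 + 2 × 1.6086 = 7.8512
α = (4/3)·(1 − 4.6340/7.8512) = 0.546

Cronbach's alpha = 0.546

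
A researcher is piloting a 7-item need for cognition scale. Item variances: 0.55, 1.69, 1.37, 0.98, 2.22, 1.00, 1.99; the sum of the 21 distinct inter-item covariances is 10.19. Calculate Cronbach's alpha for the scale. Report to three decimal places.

α = 0.788

Σσᵢ² = 0.55 + 1.69 + 1.37 + 0.98 + 2.22 + 1.00 + 1.99 = 9.80
Sum of distinct covariances = 10.19
total variance = Σσᵢ² + 2·Σcov = 9.80 + 2 × 10.19 = 30.18
α = (7/6)·(1 − 9.80/30.18) = 0.788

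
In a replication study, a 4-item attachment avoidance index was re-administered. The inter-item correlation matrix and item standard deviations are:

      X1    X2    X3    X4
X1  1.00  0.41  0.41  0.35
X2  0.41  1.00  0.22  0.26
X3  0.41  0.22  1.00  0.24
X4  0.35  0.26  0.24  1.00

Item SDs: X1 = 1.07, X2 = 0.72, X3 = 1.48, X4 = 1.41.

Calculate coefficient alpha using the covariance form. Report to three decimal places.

Σσ²ᵢ = 1.07² + 0.72² + 1.48² + 1.41² = 5.8418
Covariances σ_ij = r_ij · s_i · s_j:
  σ(X1,X2) = 0.41 × 1.07 × 0.72 = 0.3159
  σ(X1,X3) = 0.41 × 1.07 × 1.48 = 0.6493
  σ(X1,X4) = 0.35 × 1.07 × 1.41 = 0.5280
  σ(X2,X3) = 0.22 × 0.72 × 1.48 = 0.2344
  σ(X2,X4) = 0.26 × 0.72 × 1.41 = 0.2640
  σ(X3,X4) = 0.24 × 1.48 × 1.41 = 0.5008
σ²_T = Σσ²ᵢ + 2·Σσ_ij = 5.8418 + 2 × 2.4924 = 10.8266
α = (4/3)·(1 − 5.8418/10.8266) = 0.614

α = 0.614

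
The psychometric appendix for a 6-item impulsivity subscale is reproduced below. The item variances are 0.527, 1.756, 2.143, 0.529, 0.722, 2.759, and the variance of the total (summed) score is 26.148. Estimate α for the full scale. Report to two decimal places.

Σσᵢ² = 0.527 + 1.756 + 2.143 + 0.529 + 0.722 + 2.759 = 8.436
α = (k/(k−1))·(1 − Σσᵢ²/Var(T)) = (6/5)·(1 − 8.436/26.148) = 0.81

α = 0.81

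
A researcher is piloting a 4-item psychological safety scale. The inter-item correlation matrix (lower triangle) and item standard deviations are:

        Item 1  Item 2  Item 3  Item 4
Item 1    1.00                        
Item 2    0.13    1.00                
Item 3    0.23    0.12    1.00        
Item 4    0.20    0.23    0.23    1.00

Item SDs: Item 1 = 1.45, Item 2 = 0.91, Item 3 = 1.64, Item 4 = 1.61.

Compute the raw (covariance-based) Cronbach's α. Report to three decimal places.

α = 0.480

Σσ²ᵢ = 1.45² + 0.91² + 1.64² + 1.61² = 8.2123
Covariances σ_ij = r_ij · s_i · s_j:
  σ(Item 1,Item 2) = 0.13 × 1.45 × 0.91 = 0.1715
  σ(Item 1,Item 3) = 0.23 × 1.45 × 1.64 = 0.5469
  σ(Item 1,Item 4) = 0.20 × 1.45 × 1.61 = 0.4669
  σ(Item 2,Item 3) = 0.12 × 0.91 × 1.64 = 0.1791
  σ(Item 2,Item 4) = 0.23 × 0.91 × 1.61 = 0.3370
  σ(Item 3,Item 4) = 0.23 × 1.64 × 1.61 = 0.6073
σ²_T = Σσ²ᵢ + 2·Σσ_ij = 8.2123 + 2 × 2.3087 = 12.8297
α = (4/3)·(1 − 8.2123/12.8297) = 0.480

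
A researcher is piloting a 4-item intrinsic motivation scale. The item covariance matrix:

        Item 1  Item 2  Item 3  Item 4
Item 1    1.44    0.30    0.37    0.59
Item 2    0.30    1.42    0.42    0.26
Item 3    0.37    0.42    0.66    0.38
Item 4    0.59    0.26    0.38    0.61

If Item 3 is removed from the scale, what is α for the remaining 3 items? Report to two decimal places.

α = 0.60

Remaining items: Item 1, Item 2, Item 4 (k = 3).
ΣVar(i) = 1.44 + 1.42 + 0.61 = 3.47
Var(T) = 3.47 + 2 × 1.15 = 5.77
α (item deleted) = (3/2)·(1 − 3.47/5.77) = 0.60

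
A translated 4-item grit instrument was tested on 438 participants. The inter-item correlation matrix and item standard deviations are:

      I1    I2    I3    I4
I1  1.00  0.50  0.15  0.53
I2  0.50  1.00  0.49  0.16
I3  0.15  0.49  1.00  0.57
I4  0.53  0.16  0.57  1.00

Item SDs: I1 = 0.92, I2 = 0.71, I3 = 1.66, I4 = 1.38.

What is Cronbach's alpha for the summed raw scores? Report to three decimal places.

Σσ²ᵢ = 0.92² + 0.71² + 1.66² + 1.38² = 6.0105
Covariances σ_ij = r_ij · s_i · s_j:
  σ(I1,I2) = 0.50 × 0.92 × 0.71 = 0.3266
  σ(I1,I3) = 0.15 × 0.92 × 1.66 = 0.2291
  σ(I1,I4) = 0.53 × 0.92 × 1.38 = 0.6729
  σ(I2,I3) = 0.49 × 0.71 × 1.66 = 0.5775
  σ(I2,I4) = 0.16 × 0.71 × 1.38 = 0.1568
  σ(I3,I4) = 0.57 × 1.66 × 1.38 = 1.3058
σ²_T = Σσ²ᵢ + 2·Σσ_ij = 6.0105 + 2 × 3.2687 = 12.5479
α = (4/3)·(1 − 6.0105/12.5479) = 0.695

α = 0.695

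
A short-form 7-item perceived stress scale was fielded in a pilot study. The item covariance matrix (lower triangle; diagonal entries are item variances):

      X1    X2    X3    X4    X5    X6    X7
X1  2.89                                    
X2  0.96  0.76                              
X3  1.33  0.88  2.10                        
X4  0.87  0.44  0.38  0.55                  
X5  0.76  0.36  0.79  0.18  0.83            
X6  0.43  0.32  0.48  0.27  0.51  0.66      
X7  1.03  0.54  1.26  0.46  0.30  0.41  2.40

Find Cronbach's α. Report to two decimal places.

Σσ²ᵢ = 2.89 + 0.76 + 2.10 + 0.55 + 0.83 + 0.66 + 2.40 = 10.19
Sum of off-diagonal covariances = 12.96
total variance = 10.19 + 2 × 12.96 = 36.11
α = (k/(k−1))·(1 − Σσ²ᵢ/total variance) = (7/6)·(1 − 10.19/36.11) = 0.84

Cronbach's α = 0.84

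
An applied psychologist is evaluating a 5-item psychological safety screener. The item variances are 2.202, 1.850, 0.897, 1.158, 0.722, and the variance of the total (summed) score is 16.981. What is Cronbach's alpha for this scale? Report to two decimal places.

Cronbach's alpha = 0.75

sum of item variances = 2.202 + 1.850 + 0.897 + 1.158 + 0.722 = 6.829
α = (k/(k−1))·(1 − sum of item variances/σ²_total) = (5/4)·(1 − 6.829/16.981) = 0.75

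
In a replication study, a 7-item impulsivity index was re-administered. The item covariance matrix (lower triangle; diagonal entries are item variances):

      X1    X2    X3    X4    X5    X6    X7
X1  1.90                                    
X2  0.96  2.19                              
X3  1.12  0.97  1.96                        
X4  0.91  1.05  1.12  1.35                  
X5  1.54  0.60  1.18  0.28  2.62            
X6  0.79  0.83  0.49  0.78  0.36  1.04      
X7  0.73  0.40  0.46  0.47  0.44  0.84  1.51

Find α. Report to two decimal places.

α = 0.84

sum of item variances = 1.90 + 2.19 + 1.96 + 1.35 + 2.62 + 1.04 + 1.51 = 12.57
Sum of off-diagonal covariances = 16.32
σ²_T = 12.57 + 2 × 16.32 = 45.21
α = (k/(k−1))·(1 − sum of item variances/σ²_T) = (7/6)·(1 − 12.57/45.21) = 0.84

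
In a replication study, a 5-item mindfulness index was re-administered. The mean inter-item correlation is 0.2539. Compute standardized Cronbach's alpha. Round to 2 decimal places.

Standardized α = k·r̄ / (1 + (k−1)·r̄) = 5 × 0.2539 / (1 + 4 × 0.2539)
  = 1.2695 / 2.0156 = 0.63

α = 0.63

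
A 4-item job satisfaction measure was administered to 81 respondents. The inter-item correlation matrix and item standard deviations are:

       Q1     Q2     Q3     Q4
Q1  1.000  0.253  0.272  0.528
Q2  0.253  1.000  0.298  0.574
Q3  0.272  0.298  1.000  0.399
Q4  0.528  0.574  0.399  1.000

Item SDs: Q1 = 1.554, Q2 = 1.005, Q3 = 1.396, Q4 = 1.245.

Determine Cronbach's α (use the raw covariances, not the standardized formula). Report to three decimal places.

α = 0.701

Σσ²ᵢ = 1.554² + 1.005² + 1.396² + 1.245² = 6.9238
Covariances σ_ij = r_ij · s_i · s_j:
  σ(Q1,Q2) = 0.253 × 1.554 × 1.005 = 0.3951
  σ(Q1,Q3) = 0.272 × 1.554 × 1.396 = 0.5901
  σ(Q1,Q4) = 0.528 × 1.554 × 1.245 = 1.0215
  σ(Q2,Q3) = 0.298 × 1.005 × 1.396 = 0.4181
  σ(Q2,Q4) = 0.574 × 1.005 × 1.245 = 0.7182
  σ(Q3,Q4) = 0.399 × 1.396 × 1.245 = 0.6935
σ²_T = Σσ²ᵢ + 2·Σσ_ij = 6.9238 + 2 × 3.8365 = 14.5968
α = (4/3)·(1 − 6.9238/14.5968) = 0.701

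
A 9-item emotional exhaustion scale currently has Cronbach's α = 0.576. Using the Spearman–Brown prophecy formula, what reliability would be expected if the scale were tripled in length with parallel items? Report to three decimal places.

predicted reliability = 0.803

Length factor m = 3
α' = m·α / (1 + (m−1)·α)
   = 3 × 0.576 / (1 + (3 − 1) × 0.576)
   = 1.7280 / 2.1520 = 0.803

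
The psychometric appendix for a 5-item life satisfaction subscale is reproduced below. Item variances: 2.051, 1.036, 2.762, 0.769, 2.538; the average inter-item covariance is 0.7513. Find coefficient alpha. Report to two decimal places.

Σσᵢ² = 2.051 + 1.036 + 2.762 + 0.769 + 2.538 = 9.156
Sum of the 10 distinct covariances = 10 × 0.7513 = 7.5130
Var(T) = Σσᵢ² + 2·Σcov = 9.156 + 2 × 7.5130 = 24.1820
α = (5/4)·(1 − 9.156/24.1820) = 0.78

α = 0.78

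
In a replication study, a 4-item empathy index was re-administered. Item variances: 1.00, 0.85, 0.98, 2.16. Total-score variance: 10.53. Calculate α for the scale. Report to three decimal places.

sum of item variances = 1.00 + 0.85 + 0.98 + 2.16 = 4.99
α = (k/(k−1))·(1 − sum of item variances/σ²_total) = (4/3)·(1 − 4.99/10.53) = 0.701

α = 0.701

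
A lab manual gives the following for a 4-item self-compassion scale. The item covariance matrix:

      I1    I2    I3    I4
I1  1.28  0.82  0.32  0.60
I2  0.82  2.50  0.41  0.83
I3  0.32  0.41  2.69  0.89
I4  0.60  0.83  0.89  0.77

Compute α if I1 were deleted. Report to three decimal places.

Remaining items: I2, I3, I4 (k = 3).
ΣVar(i) = 2.50 + 2.69 + 0.77 = 5.96
Var(T) = 5.96 + 2 × 2.13 = 10.22
α (item deleted) = (3/2)·(1 − 5.96/10.22) = 0.625

α = 0.625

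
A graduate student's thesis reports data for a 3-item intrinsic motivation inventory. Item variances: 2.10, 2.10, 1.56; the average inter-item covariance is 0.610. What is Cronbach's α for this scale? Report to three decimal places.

Cronbach's α = 0.583

ΣVar(i) = 2.10 + 2.10 + 1.56 = 5.76
Sum of the 3 distinct covariances = 3 × 0.610 = 1.830
σ²_T = ΣVar(i) + 2·Σcov = 5.76 + 2 × 1.830 = 9.420
α = (3/2)·(1 − 5.76/9.420) = 0.583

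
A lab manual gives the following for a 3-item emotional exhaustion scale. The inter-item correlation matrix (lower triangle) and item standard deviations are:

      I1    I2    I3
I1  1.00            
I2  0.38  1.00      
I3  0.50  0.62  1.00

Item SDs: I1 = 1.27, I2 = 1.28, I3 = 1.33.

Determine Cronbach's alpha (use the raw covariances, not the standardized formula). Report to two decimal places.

Σσ²ᵢ = 1.27² + 1.28² + 1.33² = 5.0202
Covariances σ_ij = r_ij · s_i · s_j:
  σ(I1,I2) = 0.38 × 1.27 × 1.28 = 0.6177
  σ(I1,I3) = 0.50 × 1.27 × 1.33 = 0.8446
  σ(I2,I3) = 0.62 × 1.28 × 1.33 = 1.0555
σ²_T = Σσ²ᵢ + 2·Σσ_ij = 5.0202 + 2 × 2.5178 = 10.0558
α = (3/2)·(1 − 5.0202/10.0558) = 0.75

Cronbach's alpha = 0.75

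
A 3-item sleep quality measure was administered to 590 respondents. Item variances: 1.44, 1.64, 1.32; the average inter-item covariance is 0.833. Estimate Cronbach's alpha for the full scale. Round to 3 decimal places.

Σσᵢ² = 1.44 + 1.64 + 1.32 = 4.40
Sum of the 3 distinct covariances = 3 × 0.833 = 2.499
total variance = Σσᵢ² + 2·Σcov = 4.40 + 2 × 2.499 = 9.398
α = (3/2)·(1 − 4.40/9.398) = 0.798

Cronbach's alpha = 0.798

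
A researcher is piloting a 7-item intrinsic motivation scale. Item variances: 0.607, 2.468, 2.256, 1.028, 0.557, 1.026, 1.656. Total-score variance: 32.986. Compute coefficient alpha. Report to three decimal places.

coefficient alpha = 0.827

Σσ²ᵢ = 0.607 + 2.468 + 2.256 + 1.028 + 0.557 + 1.026 + 1.656 = 9.598
α = (k/(k−1))·(1 − Σσ²ᵢ/σ²_T) = (7/6)·(1 − 9.598/32.986) = 0.827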